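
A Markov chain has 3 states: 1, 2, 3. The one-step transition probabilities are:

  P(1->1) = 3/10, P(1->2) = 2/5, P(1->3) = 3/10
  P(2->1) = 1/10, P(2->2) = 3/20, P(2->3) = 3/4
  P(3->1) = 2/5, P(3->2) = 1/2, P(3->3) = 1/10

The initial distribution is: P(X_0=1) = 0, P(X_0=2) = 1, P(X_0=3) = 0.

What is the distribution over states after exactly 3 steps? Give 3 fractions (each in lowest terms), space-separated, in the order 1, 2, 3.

Propagating the distribution step by step (d_{t+1} = d_t * P):
d_0 = (1=0, 2=1, 3=0)
  d_1[1] = 0*3/10 + 1*1/10 + 0*2/5 = 1/10
  d_1[2] = 0*2/5 + 1*3/20 + 0*1/2 = 3/20
  d_1[3] = 0*3/10 + 1*3/4 + 0*1/10 = 3/4
d_1 = (1=1/10, 2=3/20, 3=3/4)
  d_2[1] = 1/10*3/10 + 3/20*1/10 + 3/4*2/5 = 69/200
  d_2[2] = 1/10*2/5 + 3/20*3/20 + 3/4*1/2 = 7/16
  d_2[3] = 1/10*3/10 + 3/20*3/4 + 3/4*1/10 = 87/400
d_2 = (1=69/200, 2=7/16, 3=87/400)
  d_3[1] = 69/200*3/10 + 7/16*1/10 + 87/400*2/5 = 937/4000
  d_3[2] = 69/200*2/5 + 7/16*3/20 + 87/400*1/2 = 2499/8000
  d_3[3] = 69/200*3/10 + 7/16*3/4 + 87/400*1/10 = 3627/8000
d_3 = (1=937/4000, 2=2499/8000, 3=3627/8000)

Answer: 937/4000 2499/8000 3627/8000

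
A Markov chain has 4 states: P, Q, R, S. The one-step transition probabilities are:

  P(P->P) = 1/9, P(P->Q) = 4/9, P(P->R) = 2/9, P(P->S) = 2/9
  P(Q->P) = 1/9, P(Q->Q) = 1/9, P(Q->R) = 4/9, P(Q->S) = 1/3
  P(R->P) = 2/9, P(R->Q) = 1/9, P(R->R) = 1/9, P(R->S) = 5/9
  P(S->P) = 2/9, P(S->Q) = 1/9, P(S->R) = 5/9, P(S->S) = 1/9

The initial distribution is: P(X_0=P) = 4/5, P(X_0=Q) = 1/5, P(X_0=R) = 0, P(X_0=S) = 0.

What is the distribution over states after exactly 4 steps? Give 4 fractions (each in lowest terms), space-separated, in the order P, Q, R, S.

Answer: 5999/32805 1897/10935 10846/32805 1141/3645

Derivation:
Propagating the distribution step by step (d_{t+1} = d_t * P):
d_0 = (P=4/5, Q=1/5, R=0, S=0)
  d_1[P] = 4/5*1/9 + 1/5*1/9 + 0*2/9 + 0*2/9 = 1/9
  d_1[Q] = 4/5*4/9 + 1/5*1/9 + 0*1/9 + 0*1/9 = 17/45
  d_1[R] = 4/5*2/9 + 1/5*4/9 + 0*1/9 + 0*5/9 = 4/15
  d_1[S] = 4/5*2/9 + 1/5*1/3 + 0*5/9 + 0*1/9 = 11/45
d_1 = (P=1/9, Q=17/45, R=4/15, S=11/45)
  d_2[P] = 1/9*1/9 + 17/45*1/9 + 4/15*2/9 + 11/45*2/9 = 68/405
  d_2[Q] = 1/9*4/9 + 17/45*1/9 + 4/15*1/9 + 11/45*1/9 = 4/27
  d_2[R] = 1/9*2/9 + 17/45*4/9 + 4/15*1/9 + 11/45*5/9 = 29/81
  d_2[S] = 1/9*2/9 + 17/45*1/3 + 4/15*5/9 + 11/45*1/9 = 44/135
d_2 = (P=68/405, Q=4/27, R=29/81, S=44/135)
  d_3[P] = 68/405*1/9 + 4/27*1/9 + 29/81*2/9 + 44/135*2/9 = 682/3645
  d_3[Q] = 68/405*4/9 + 4/27*1/9 + 29/81*1/9 + 44/135*1/9 = 203/1215
  d_3[R] = 68/405*2/9 + 4/27*4/9 + 29/81*1/9 + 44/135*5/9 = 1181/3645
  d_3[S] = 68/405*2/9 + 4/27*1/3 + 29/81*5/9 + 44/135*1/9 = 391/1215
d_3 = (P=682/3645, Q=203/1215, R=1181/3645, S=391/1215)
  d_4[P] = 682/3645*1/9 + 203/1215*1/9 + 1181/3645*2/9 + 391/1215*2/9 = 5999/32805
  d_4[Q] = 682/3645*4/9 + 203/1215*1/9 + 1181/3645*1/9 + 391/1215*1/9 = 1897/10935
  d_4[R] = 682/3645*2/9 + 203/1215*4/9 + 1181/3645*1/9 + 391/1215*5/9 = 10846/32805
  d_4[S] = 682/3645*2/9 + 203/1215*1/3 + 1181/3645*5/9 + 391/1215*1/9 = 1141/3645
d_4 = (P=5999/32805, Q=1897/10935, R=10846/32805, S=1141/3645)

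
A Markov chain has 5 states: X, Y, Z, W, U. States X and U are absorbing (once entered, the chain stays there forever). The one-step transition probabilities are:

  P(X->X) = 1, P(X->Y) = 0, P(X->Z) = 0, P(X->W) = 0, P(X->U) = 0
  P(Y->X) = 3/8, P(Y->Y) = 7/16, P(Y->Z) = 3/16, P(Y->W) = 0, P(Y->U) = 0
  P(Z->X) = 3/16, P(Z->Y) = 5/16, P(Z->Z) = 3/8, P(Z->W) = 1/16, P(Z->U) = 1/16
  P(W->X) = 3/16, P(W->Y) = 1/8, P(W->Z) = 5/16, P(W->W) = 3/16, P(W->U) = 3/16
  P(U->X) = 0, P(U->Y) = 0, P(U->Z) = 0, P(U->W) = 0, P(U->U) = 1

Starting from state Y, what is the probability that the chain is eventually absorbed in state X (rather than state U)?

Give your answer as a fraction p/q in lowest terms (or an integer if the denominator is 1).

Let a_i = P(absorbed in X | start in state i).
Boundary conditions: a_X = 1, a_U = 0.
For each transient state i, a_i = sum_j P(i->j) * a_j:
  a_Y = 3/8*a_X + 7/16*a_Y + 3/16*a_Z + 0*a_W + 0*a_U
  a_Z = 3/16*a_X + 5/16*a_Y + 3/8*a_Z + 1/16*a_W + 1/16*a_U
  a_W = 3/16*a_X + 1/8*a_Y + 5/16*a_Z + 3/16*a_W + 3/16*a_U

Substituting a_X = 1 and a_U = 0, rearrange to (I - Q) a = r where r[i] = P(i -> X):
  [9/16, -3/16, 0] . (a_Y, a_Z, a_W) = 3/8
  [-5/16, 5/8, -1/16] . (a_Y, a_Z, a_W) = 3/16
  [-1/8, -5/16, 13/16] . (a_Y, a_Z, a_W) = 3/16

Solving yields:
  a_Y = 73/77
  a_Z = 65/77
  a_W = 54/77

Starting state is Y, so the absorption probability is a_Y = 73/77.

Answer: 73/77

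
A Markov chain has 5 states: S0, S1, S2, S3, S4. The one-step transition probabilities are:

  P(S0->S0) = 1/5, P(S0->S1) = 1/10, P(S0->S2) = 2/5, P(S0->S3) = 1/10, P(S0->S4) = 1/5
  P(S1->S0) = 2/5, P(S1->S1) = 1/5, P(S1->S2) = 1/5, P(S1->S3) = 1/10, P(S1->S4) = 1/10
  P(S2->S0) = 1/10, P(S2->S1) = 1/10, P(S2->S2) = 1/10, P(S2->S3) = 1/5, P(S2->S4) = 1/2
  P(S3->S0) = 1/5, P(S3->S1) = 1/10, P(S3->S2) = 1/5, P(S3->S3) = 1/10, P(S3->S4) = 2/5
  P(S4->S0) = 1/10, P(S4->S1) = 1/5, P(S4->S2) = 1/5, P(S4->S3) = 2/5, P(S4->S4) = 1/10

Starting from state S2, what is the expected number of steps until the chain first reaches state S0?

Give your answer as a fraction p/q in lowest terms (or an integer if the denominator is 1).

Let h_i = expected steps to first reach S0 from state i.
Boundary: h_S0 = 0.
First-step equations for the other states:
  h_S1 = 1 + 2/5*h_S0 + 1/5*h_S1 + 1/5*h_S2 + 1/10*h_S3 + 1/10*h_S4
  h_S2 = 1 + 1/10*h_S0 + 1/10*h_S1 + 1/10*h_S2 + 1/5*h_S3 + 1/2*h_S4
  h_S3 = 1 + 1/5*h_S0 + 1/10*h_S1 + 1/5*h_S2 + 1/10*h_S3 + 2/5*h_S4
  h_S4 = 1 + 1/10*h_S0 + 1/5*h_S1 + 1/5*h_S2 + 2/5*h_S3 + 1/10*h_S4

Substituting h_S0 = 0 and rearranging gives the linear system (I - Q) h = 1:
  [4/5, -1/5, -1/10, -1/10] . (h_S1, h_S2, h_S3, h_S4) = 1
  [-1/10, 9/10, -1/5, -1/2] . (h_S1, h_S2, h_S3, h_S4) = 1
  [-1/10, -1/5, 9/10, -2/5] . (h_S1, h_S2, h_S3, h_S4) = 1
  [-1/5, -1/5, -2/5, 9/10] . (h_S1, h_S2, h_S3, h_S4) = 1

Solving yields:
  h_S1 = 10010/2397
  h_S2 = 14470/2397
  h_S3 = 4400/799
  h_S4 = 13970/2397

Starting state is S2, so the expected hitting time is h_S2 = 14470/2397.

Answer: 14470/2397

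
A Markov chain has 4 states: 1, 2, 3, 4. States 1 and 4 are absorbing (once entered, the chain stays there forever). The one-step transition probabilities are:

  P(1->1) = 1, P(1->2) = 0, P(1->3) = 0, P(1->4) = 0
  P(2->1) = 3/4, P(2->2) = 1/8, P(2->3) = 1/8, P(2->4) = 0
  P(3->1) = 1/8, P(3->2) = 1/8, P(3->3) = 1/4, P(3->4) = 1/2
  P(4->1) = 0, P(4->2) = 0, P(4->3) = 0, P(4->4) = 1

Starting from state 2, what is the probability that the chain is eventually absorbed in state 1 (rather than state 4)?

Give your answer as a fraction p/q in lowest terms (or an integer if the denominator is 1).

Let a_i = P(absorbed in 1 | start in state i).
Boundary conditions: a_1 = 1, a_4 = 0.
For each transient state i, a_i = sum_j P(i->j) * a_j:
  a_2 = 3/4*a_1 + 1/8*a_2 + 1/8*a_3 + 0*a_4
  a_3 = 1/8*a_1 + 1/8*a_2 + 1/4*a_3 + 1/2*a_4

Substituting a_1 = 1 and a_4 = 0, rearrange to (I - Q) a = r where r[i] = P(i -> 1):
  [7/8, -1/8] . (a_2, a_3) = 3/4
  [-1/8, 3/4] . (a_2, a_3) = 1/8

Solving yields:
  a_2 = 37/41
  a_3 = 13/41

Starting state is 2, so the absorption probability is a_2 = 37/41.

Answer: 37/41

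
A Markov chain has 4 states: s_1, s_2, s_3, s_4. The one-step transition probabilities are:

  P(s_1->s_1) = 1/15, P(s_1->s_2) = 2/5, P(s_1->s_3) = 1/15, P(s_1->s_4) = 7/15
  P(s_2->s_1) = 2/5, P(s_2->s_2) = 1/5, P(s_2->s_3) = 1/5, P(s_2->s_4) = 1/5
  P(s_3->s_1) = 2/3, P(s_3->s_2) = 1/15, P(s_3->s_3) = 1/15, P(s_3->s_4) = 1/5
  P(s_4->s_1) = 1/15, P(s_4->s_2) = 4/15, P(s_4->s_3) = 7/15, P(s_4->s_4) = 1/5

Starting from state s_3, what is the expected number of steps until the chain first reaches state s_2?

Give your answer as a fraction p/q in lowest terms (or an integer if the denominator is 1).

Answer: 1980/449

Derivation:
Let h_i = expected steps to first reach s_2 from state i.
Boundary: h_s_2 = 0.
First-step equations for the other states:
  h_s_1 = 1 + 1/15*h_s_1 + 2/5*h_s_2 + 1/15*h_s_3 + 7/15*h_s_4
  h_s_3 = 1 + 2/3*h_s_1 + 1/15*h_s_2 + 1/15*h_s_3 + 1/5*h_s_4
  h_s_4 = 1 + 1/15*h_s_1 + 4/15*h_s_2 + 7/15*h_s_3 + 1/5*h_s_4

Substituting h_s_2 = 0 and rearranging gives the linear system (I - Q) h = 1:
  [14/15, -1/15, -7/15] . (h_s_1, h_s_3, h_s_4) = 1
  [-2/3, 14/15, -1/5] . (h_s_1, h_s_3, h_s_4) = 1
  [-1/15, -7/15, 4/5] . (h_s_1, h_s_3, h_s_4) = 1

Solving yields:
  h_s_1 = 1545/449
  h_s_3 = 1980/449
  h_s_4 = 1845/449

Starting state is s_3, so the expected hitting time is h_s_3 = 1980/449.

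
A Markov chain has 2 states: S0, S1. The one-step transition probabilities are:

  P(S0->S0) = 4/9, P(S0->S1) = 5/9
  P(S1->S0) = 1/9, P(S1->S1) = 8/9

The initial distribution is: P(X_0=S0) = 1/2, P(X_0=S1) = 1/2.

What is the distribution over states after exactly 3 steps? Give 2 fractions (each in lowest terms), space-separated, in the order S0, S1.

Propagating the distribution step by step (d_{t+1} = d_t * P):
d_0 = (S0=1/2, S1=1/2)
  d_1[S0] = 1/2*4/9 + 1/2*1/9 = 5/18
  d_1[S1] = 1/2*5/9 + 1/2*8/9 = 13/18
d_1 = (S0=5/18, S1=13/18)
  d_2[S0] = 5/18*4/9 + 13/18*1/9 = 11/54
  d_2[S1] = 5/18*5/9 + 13/18*8/9 = 43/54
d_2 = (S0=11/54, S1=43/54)
  d_3[S0] = 11/54*4/9 + 43/54*1/9 = 29/162
  d_3[S1] = 11/54*5/9 + 43/54*8/9 = 133/162
d_3 = (S0=29/162, S1=133/162)

Answer: 29/162 133/162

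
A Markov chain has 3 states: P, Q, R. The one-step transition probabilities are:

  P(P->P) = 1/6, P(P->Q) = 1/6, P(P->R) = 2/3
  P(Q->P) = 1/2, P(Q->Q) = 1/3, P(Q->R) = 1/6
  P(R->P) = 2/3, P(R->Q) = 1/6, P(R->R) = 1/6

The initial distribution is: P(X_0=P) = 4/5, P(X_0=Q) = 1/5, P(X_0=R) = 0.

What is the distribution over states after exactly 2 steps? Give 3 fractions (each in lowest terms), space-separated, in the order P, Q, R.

Answer: 31/60 1/5 17/60

Derivation:
Propagating the distribution step by step (d_{t+1} = d_t * P):
d_0 = (P=4/5, Q=1/5, R=0)
  d_1[P] = 4/5*1/6 + 1/5*1/2 + 0*2/3 = 7/30
  d_1[Q] = 4/5*1/6 + 1/5*1/3 + 0*1/6 = 1/5
  d_1[R] = 4/5*2/3 + 1/5*1/6 + 0*1/6 = 17/30
d_1 = (P=7/30, Q=1/5, R=17/30)
  d_2[P] = 7/30*1/6 + 1/5*1/2 + 17/30*2/3 = 31/60
  d_2[Q] = 7/30*1/6 + 1/5*1/3 + 17/30*1/6 = 1/5
  d_2[R] = 7/30*2/3 + 1/5*1/6 + 17/30*1/6 = 17/60
d_2 = (P=31/60, Q=1/5, R=17/60)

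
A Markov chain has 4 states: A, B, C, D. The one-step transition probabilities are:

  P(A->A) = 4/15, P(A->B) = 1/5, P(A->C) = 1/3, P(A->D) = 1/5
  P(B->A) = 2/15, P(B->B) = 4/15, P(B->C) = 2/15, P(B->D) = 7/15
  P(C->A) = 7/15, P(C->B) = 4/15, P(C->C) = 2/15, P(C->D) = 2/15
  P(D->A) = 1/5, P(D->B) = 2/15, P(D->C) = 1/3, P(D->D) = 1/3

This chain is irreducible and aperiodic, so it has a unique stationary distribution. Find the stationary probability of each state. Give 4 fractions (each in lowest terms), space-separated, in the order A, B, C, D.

Answer: 91/339 359/1695 137/565 94/339

Derivation:
The stationary distribution satisfies pi = pi * P, i.e.:
  pi_A = 4/15*pi_A + 2/15*pi_B + 7/15*pi_C + 1/5*pi_D
  pi_B = 1/5*pi_A + 4/15*pi_B + 4/15*pi_C + 2/15*pi_D
  pi_C = 1/3*pi_A + 2/15*pi_B + 2/15*pi_C + 1/3*pi_D
  pi_D = 1/5*pi_A + 7/15*pi_B + 2/15*pi_C + 1/3*pi_D
with normalization: pi_A + pi_B + pi_C + pi_D = 1.

Using the first 3 balance equations plus normalization, the linear system A*pi = b is:
  [-11/15, 2/15, 7/15, 1/5] . pi = 0
  [1/5, -11/15, 4/15, 2/15] . pi = 0
  [1/3, 2/15, -13/15, 1/3] . pi = 0
  [1, 1, 1, 1] . pi = 1

Solving yields:
  pi_A = 91/339
  pi_B = 359/1695
  pi_C = 137/565
  pi_D = 94/339

Verification (pi * P):
  91/339*4/15 + 359/1695*2/15 + 137/565*7/15 + 94/339*1/5 = 91/339 = pi_A  (ok)
  91/339*1/5 + 359/1695*4/15 + 137/565*4/15 + 94/339*2/15 = 359/1695 = pi_B  (ok)
  91/339*1/3 + 359/1695*2/15 + 137/565*2/15 + 94/339*1/3 = 137/565 = pi_C  (ok)
  91/339*1/5 + 359/1695*7/15 + 137/565*2/15 + 94/339*1/3 = 94/339 = pi_D  (ok)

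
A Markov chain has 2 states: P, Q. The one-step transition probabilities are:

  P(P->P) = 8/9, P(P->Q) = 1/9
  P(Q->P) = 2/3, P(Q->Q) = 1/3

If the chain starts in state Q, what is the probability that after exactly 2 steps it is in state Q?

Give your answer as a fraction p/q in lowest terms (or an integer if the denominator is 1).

Computing P^2 by repeated multiplication:
P^1 =
  P: [8/9, 1/9]
  Q: [2/3, 1/3]
P^2 =
  P: [70/81, 11/81]
  Q: [22/27, 5/27]

(P^2)[Q -> Q] = 5/27

Answer: 5/27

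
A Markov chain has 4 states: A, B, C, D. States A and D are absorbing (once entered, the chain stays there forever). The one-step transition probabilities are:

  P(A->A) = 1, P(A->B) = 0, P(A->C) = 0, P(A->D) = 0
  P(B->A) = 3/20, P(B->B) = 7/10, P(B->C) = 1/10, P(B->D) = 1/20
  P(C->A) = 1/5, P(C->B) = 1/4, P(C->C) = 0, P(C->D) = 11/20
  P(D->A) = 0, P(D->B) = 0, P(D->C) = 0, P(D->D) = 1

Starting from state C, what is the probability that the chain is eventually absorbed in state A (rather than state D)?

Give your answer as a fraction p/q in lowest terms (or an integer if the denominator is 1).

Answer: 39/110

Derivation:
Let a_i = P(absorbed in A | start in state i).
Boundary conditions: a_A = 1, a_D = 0.
For each transient state i, a_i = sum_j P(i->j) * a_j:
  a_B = 3/20*a_A + 7/10*a_B + 1/10*a_C + 1/20*a_D
  a_C = 1/5*a_A + 1/4*a_B + 0*a_C + 11/20*a_D

Substituting a_A = 1 and a_D = 0, rearrange to (I - Q) a = r where r[i] = P(i -> A):
  [3/10, -1/10] . (a_B, a_C) = 3/20
  [-1/4, 1] . (a_B, a_C) = 1/5

Solving yields:
  a_B = 34/55
  a_C = 39/110

Starting state is C, so the absorption probability is a_C = 39/110.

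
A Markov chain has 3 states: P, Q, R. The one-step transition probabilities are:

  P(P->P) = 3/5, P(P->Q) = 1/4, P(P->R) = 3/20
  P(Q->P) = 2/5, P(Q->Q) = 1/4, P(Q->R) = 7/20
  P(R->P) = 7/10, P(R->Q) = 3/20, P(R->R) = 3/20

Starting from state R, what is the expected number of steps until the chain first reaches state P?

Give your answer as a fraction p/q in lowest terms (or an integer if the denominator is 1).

Let h_i = expected steps to first reach P from state i.
Boundary: h_P = 0.
First-step equations for the other states:
  h_Q = 1 + 2/5*h_P + 1/4*h_Q + 7/20*h_R
  h_R = 1 + 7/10*h_P + 3/20*h_Q + 3/20*h_R

Substituting h_P = 0 and rearranging gives the linear system (I - Q) h = 1:
  [3/4, -7/20] . (h_Q, h_R) = 1
  [-3/20, 17/20] . (h_Q, h_R) = 1

Solving yields:
  h_Q = 80/39
  h_R = 20/13

Starting state is R, so the expected hitting time is h_R = 20/13.

Answer: 20/13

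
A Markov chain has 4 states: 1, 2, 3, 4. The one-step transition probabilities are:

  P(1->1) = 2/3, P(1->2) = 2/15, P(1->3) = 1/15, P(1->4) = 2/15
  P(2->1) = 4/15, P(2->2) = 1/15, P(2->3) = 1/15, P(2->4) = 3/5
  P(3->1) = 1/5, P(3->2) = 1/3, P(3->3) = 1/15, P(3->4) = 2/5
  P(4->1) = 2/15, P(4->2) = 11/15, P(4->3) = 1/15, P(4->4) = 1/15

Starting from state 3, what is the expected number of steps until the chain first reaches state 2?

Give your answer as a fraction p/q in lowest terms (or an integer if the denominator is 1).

Answer: 390/139

Derivation:
Let h_i = expected steps to first reach 2 from state i.
Boundary: h_2 = 0.
First-step equations for the other states:
  h_1 = 1 + 2/3*h_1 + 2/15*h_2 + 1/15*h_3 + 2/15*h_4
  h_3 = 1 + 1/5*h_1 + 1/3*h_2 + 1/15*h_3 + 2/5*h_4
  h_4 = 1 + 2/15*h_1 + 11/15*h_2 + 1/15*h_3 + 1/15*h_4

Substituting h_2 = 0 and rearranging gives the linear system (I - Q) h = 1:
  [1/3, -1/15, -2/15] . (h_1, h_3, h_4) = 1
  [-1/5, 14/15, -2/5] . (h_1, h_3, h_4) = 1
  [-2/15, -1/15, 14/15] . (h_1, h_3, h_4) = 1

Solving yields:
  h_1 = 600/139
  h_3 = 390/139
  h_4 = 525/278

Starting state is 3, so the expected hitting time is h_3 = 390/139.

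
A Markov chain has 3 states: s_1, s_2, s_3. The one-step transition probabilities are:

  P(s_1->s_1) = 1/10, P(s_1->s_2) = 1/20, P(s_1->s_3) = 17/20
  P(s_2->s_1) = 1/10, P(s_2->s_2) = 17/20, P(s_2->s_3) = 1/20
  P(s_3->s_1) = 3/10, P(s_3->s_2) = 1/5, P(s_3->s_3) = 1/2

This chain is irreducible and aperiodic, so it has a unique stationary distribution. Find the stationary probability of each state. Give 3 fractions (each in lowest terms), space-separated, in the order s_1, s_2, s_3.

The stationary distribution satisfies pi = pi * P, i.e.:
  pi_s_1 = 1/10*pi_s_1 + 1/10*pi_s_2 + 3/10*pi_s_3
  pi_s_2 = 1/20*pi_s_1 + 17/20*pi_s_2 + 1/5*pi_s_3
  pi_s_3 = 17/20*pi_s_1 + 1/20*pi_s_2 + 1/2*pi_s_3
with normalization: pi_s_1 + pi_s_2 + pi_s_3 = 1.

Using the first 2 balance equations plus normalization, the linear system A*pi = b is:
  [-9/10, 1/10, 3/10] . pi = 0
  [1/20, -3/20, 1/5] . pi = 0
  [1, 1, 1] . pi = 1

Solving yields:
  pi_s_1 = 1/6
  pi_s_2 = 1/2
  pi_s_3 = 1/3

Verification (pi * P):
  1/6*1/10 + 1/2*1/10 + 1/3*3/10 = 1/6 = pi_s_1  (ok)
  1/6*1/20 + 1/2*17/20 + 1/3*1/5 = 1/2 = pi_s_2  (ok)
  1/6*17/20 + 1/2*1/20 + 1/3*1/2 = 1/3 = pi_s_3  (ok)

Answer: 1/6 1/2 1/3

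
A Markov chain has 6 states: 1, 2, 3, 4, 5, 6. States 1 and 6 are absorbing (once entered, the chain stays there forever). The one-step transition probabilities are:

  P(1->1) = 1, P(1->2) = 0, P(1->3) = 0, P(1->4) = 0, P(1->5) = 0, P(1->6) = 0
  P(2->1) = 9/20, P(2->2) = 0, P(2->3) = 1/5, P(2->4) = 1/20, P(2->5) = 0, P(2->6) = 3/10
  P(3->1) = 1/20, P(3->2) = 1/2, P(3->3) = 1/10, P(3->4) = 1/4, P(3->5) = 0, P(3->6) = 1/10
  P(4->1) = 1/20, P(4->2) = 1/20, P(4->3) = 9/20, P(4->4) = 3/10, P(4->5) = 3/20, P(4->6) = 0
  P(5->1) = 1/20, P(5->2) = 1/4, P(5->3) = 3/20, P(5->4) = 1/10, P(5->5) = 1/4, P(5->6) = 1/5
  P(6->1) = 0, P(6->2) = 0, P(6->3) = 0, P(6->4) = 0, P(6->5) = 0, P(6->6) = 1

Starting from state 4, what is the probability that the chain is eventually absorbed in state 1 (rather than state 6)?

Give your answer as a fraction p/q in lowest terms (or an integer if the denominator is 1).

Let a_i = P(absorbed in 1 | start in state i).
Boundary conditions: a_1 = 1, a_6 = 0.
For each transient state i, a_i = sum_j P(i->j) * a_j:
  a_2 = 9/20*a_1 + 0*a_2 + 1/5*a_3 + 1/20*a_4 + 0*a_5 + 3/10*a_6
  a_3 = 1/20*a_1 + 1/2*a_2 + 1/10*a_3 + 1/4*a_4 + 0*a_5 + 1/10*a_6
  a_4 = 1/20*a_1 + 1/20*a_2 + 9/20*a_3 + 3/10*a_4 + 3/20*a_5 + 0*a_6
  a_5 = 1/20*a_1 + 1/4*a_2 + 3/20*a_3 + 1/10*a_4 + 1/4*a_5 + 1/5*a_6

Substituting a_1 = 1 and a_6 = 0, rearrange to (I - Q) a = r where r[i] = P(i -> 1):
  [1, -1/5, -1/20, 0] . (a_2, a_3, a_4, a_5) = 9/20
  [-1/2, 9/10, -1/4, 0] . (a_2, a_3, a_4, a_5) = 1/20
  [-1/20, -9/20, 7/10, -3/20] . (a_2, a_3, a_4, a_5) = 1/20
  [-1/4, -3/20, -1/10, 3/4] . (a_2, a_3, a_4, a_5) = 1/20

Solving yields:
  a_2 = 2351/4025
  a_3 = 429/805
  a_4 = 443/805
  a_5 = 5329/12075

Starting state is 4, so the absorption probability is a_4 = 443/805.

Answer: 443/805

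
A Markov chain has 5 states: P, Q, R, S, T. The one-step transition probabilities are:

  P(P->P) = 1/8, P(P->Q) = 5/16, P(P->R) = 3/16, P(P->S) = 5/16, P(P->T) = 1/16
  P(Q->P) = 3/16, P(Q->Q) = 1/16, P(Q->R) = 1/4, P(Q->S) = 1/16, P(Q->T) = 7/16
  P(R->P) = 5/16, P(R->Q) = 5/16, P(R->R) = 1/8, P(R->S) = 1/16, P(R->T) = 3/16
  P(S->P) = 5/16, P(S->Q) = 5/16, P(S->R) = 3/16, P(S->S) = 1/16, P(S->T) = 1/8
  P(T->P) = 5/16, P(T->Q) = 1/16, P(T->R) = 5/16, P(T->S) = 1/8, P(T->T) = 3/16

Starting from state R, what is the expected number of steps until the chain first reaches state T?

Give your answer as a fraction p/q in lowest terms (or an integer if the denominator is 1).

Let h_i = expected steps to first reach T from state i.
Boundary: h_T = 0.
First-step equations for the other states:
  h_P = 1 + 1/8*h_P + 5/16*h_Q + 3/16*h_R + 5/16*h_S + 1/16*h_T
  h_Q = 1 + 3/16*h_P + 1/16*h_Q + 1/4*h_R + 1/16*h_S + 7/16*h_T
  h_R = 1 + 5/16*h_P + 5/16*h_Q + 1/8*h_R + 1/16*h_S + 3/16*h_T
  h_S = 1 + 5/16*h_P + 5/16*h_Q + 3/16*h_R + 1/16*h_S + 1/8*h_T

Substituting h_T = 0 and rearranging gives the linear system (I - Q) h = 1:
  [7/8, -5/16, -3/16, -5/16] . (h_P, h_Q, h_R, h_S) = 1
  [-3/16, 15/16, -1/4, -1/16] . (h_P, h_Q, h_R, h_S) = 1
  [-5/16, -5/16, 7/8, -1/16] . (h_P, h_Q, h_R, h_S) = 1
  [-5/16, -5/16, -3/16, 15/16] . (h_P, h_Q, h_R, h_S) = 1

Solving yields:
  h_P = 1088/207
  h_Q = 19168/5175
  h_R = 4864/1035
  h_S = 5168/1035

Starting state is R, so the expected hitting time is h_R = 4864/1035.

Answer: 4864/1035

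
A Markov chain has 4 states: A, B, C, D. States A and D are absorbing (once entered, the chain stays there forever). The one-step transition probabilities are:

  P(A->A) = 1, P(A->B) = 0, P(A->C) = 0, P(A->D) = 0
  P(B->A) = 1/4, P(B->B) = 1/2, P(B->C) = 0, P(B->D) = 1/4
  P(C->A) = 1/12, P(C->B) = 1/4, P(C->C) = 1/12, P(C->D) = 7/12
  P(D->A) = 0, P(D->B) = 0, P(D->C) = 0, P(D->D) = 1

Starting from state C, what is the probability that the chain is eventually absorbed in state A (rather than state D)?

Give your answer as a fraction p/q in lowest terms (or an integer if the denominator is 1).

Let a_i = P(absorbed in A | start in state i).
Boundary conditions: a_A = 1, a_D = 0.
For each transient state i, a_i = sum_j P(i->j) * a_j:
  a_B = 1/4*a_A + 1/2*a_B + 0*a_C + 1/4*a_D
  a_C = 1/12*a_A + 1/4*a_B + 1/12*a_C + 7/12*a_D

Substituting a_A = 1 and a_D = 0, rearrange to (I - Q) a = r where r[i] = P(i -> A):
  [1/2, 0] . (a_B, a_C) = 1/4
  [-1/4, 11/12] . (a_B, a_C) = 1/12

Solving yields:
  a_B = 1/2
  a_C = 5/22

Starting state is C, so the absorption probability is a_C = 5/22.

Answer: 5/22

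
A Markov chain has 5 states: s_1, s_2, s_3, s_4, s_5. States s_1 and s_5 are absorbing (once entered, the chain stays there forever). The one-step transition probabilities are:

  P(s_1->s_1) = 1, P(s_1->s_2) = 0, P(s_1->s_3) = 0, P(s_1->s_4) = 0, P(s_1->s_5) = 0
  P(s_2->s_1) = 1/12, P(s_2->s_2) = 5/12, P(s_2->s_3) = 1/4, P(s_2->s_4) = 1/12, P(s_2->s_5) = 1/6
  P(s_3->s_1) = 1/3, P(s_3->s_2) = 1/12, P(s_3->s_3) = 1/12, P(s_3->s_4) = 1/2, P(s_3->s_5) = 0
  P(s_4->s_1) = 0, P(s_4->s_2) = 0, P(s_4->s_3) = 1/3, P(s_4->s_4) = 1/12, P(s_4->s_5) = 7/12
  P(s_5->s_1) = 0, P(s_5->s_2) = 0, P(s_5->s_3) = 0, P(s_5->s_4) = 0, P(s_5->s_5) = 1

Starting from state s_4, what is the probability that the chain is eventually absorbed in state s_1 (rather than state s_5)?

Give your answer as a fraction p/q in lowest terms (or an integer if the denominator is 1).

Let a_i = P(absorbed in s_1 | start in state i).
Boundary conditions: a_s_1 = 1, a_s_5 = 0.
For each transient state i, a_i = sum_j P(i->j) * a_j:
  a_s_2 = 1/12*a_s_1 + 5/12*a_s_2 + 1/4*a_s_3 + 1/12*a_s_4 + 1/6*a_s_5
  a_s_3 = 1/3*a_s_1 + 1/12*a_s_2 + 1/12*a_s_3 + 1/2*a_s_4 + 0*a_s_5
  a_s_4 = 0*a_s_1 + 0*a_s_2 + 1/3*a_s_3 + 1/12*a_s_4 + 7/12*a_s_5

Substituting a_s_1 = 1 and a_s_5 = 0, rearrange to (I - Q) a = r where r[i] = P(i -> s_1):
  [7/12, -1/4, -1/12] . (a_s_2, a_s_3, a_s_4) = 1/12
  [-1/12, 11/12, -1/2] . (a_s_2, a_s_3, a_s_4) = 1/3
  [0, -1/3, 11/12] . (a_s_2, a_s_3, a_s_4) = 0

Solving yields:
  a_s_2 = 245/642
  a_s_3 = 319/642
  a_s_4 = 58/321

Starting state is s_4, so the absorption probability is a_s_4 = 58/321.

Answer: 58/321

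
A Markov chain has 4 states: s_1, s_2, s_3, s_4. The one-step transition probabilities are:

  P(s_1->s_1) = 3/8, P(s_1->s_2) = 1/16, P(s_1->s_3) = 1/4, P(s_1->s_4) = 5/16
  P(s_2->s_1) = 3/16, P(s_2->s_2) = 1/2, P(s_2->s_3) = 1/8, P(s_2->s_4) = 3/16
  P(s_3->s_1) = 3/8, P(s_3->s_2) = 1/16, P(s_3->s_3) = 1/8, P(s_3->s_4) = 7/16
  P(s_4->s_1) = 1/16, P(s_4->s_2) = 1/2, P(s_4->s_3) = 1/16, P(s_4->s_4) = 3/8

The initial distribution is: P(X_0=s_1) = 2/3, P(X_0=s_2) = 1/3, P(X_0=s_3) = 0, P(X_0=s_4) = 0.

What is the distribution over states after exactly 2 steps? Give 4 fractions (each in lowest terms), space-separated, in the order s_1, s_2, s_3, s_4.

Answer: 193/768 209/768 113/768 253/768

Derivation:
Propagating the distribution step by step (d_{t+1} = d_t * P):
d_0 = (s_1=2/3, s_2=1/3, s_3=0, s_4=0)
  d_1[s_1] = 2/3*3/8 + 1/3*3/16 + 0*3/8 + 0*1/16 = 5/16
  d_1[s_2] = 2/3*1/16 + 1/3*1/2 + 0*1/16 + 0*1/2 = 5/24
  d_1[s_3] = 2/3*1/4 + 1/3*1/8 + 0*1/8 + 0*1/16 = 5/24
  d_1[s_4] = 2/3*5/16 + 1/3*3/16 + 0*7/16 + 0*3/8 = 13/48
d_1 = (s_1=5/16, s_2=5/24, s_3=5/24, s_4=13/48)
  d_2[s_1] = 5/16*3/8 + 5/24*3/16 + 5/24*3/8 + 13/48*1/16 = 193/768
  d_2[s_2] = 5/16*1/16 + 5/24*1/2 + 5/24*1/16 + 13/48*1/2 = 209/768
  d_2[s_3] = 5/16*1/4 + 5/24*1/8 + 5/24*1/8 + 13/48*1/16 = 113/768
  d_2[s_4] = 5/16*5/16 + 5/24*3/16 + 5/24*7/16 + 13/48*3/8 = 253/768
d_2 = (s_1=193/768, s_2=209/768, s_3=113/768, s_4=253/768)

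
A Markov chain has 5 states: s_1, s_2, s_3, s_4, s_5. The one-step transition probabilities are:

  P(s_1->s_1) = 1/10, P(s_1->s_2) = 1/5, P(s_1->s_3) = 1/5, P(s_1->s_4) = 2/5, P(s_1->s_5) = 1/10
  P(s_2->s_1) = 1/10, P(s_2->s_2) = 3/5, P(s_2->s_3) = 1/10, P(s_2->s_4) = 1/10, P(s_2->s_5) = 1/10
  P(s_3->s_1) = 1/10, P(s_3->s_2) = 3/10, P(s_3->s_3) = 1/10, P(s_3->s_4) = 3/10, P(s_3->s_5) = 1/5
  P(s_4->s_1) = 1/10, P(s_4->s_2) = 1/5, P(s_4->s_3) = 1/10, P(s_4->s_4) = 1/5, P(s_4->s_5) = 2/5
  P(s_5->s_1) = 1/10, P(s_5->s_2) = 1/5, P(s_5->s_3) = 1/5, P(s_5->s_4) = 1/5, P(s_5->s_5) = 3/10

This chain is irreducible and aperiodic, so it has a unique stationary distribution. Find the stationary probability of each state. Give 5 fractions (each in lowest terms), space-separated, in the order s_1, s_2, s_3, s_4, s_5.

Answer: 1/10 1199/3375 148/1125 667/3375 97/450

Derivation:
The stationary distribution satisfies pi = pi * P, i.e.:
  pi_s_1 = 1/10*pi_s_1 + 1/10*pi_s_2 + 1/10*pi_s_3 + 1/10*pi_s_4 + 1/10*pi_s_5
  pi_s_2 = 1/5*pi_s_1 + 3/5*pi_s_2 + 3/10*pi_s_3 + 1/5*pi_s_4 + 1/5*pi_s_5
  pi_s_3 = 1/5*pi_s_1 + 1/10*pi_s_2 + 1/10*pi_s_3 + 1/10*pi_s_4 + 1/5*pi_s_5
  pi_s_4 = 2/5*pi_s_1 + 1/10*pi_s_2 + 3/10*pi_s_3 + 1/5*pi_s_4 + 1/5*pi_s_5
  pi_s_5 = 1/10*pi_s_1 + 1/10*pi_s_2 + 1/5*pi_s_3 + 2/5*pi_s_4 + 3/10*pi_s_5
with normalization: pi_s_1 + pi_s_2 + pi_s_3 + pi_s_4 + pi_s_5 = 1.

Using the first 4 balance equations plus normalization, the linear system A*pi = b is:
  [-9/10, 1/10, 1/10, 1/10, 1/10] . pi = 0
  [1/5, -2/5, 3/10, 1/5, 1/5] . pi = 0
  [1/5, 1/10, -9/10, 1/10, 1/5] . pi = 0
  [2/5, 1/10, 3/10, -4/5, 1/5] . pi = 0
  [1, 1, 1, 1, 1] . pi = 1

Solving yields:
  pi_s_1 = 1/10
  pi_s_2 = 1199/3375
  pi_s_3 = 148/1125
  pi_s_4 = 667/3375
  pi_s_5 = 97/450

Verification (pi * P):
  1/10*1/10 + 1199/3375*1/10 + 148/1125*1/10 + 667/3375*1/10 + 97/450*1/10 = 1/10 = pi_s_1  (ok)
  1/10*1/5 + 1199/3375*3/5 + 148/1125*3/10 + 667/3375*1/5 + 97/450*1/5 = 1199/3375 = pi_s_2  (ok)
  1/10*1/5 + 1199/3375*1/10 + 148/1125*1/10 + 667/3375*1/10 + 97/450*1/5 = 148/1125 = pi_s_3  (ok)
  1/10*2/5 + 1199/3375*1/10 + 148/1125*3/10 + 667/3375*1/5 + 97/450*1/5 = 667/3375 = pi_s_4  (ok)
  1/10*1/10 + 1199/3375*1/10 + 148/1125*1/5 + 667/3375*2/5 + 97/450*3/10 = 97/450 = pi_s_5  (ok)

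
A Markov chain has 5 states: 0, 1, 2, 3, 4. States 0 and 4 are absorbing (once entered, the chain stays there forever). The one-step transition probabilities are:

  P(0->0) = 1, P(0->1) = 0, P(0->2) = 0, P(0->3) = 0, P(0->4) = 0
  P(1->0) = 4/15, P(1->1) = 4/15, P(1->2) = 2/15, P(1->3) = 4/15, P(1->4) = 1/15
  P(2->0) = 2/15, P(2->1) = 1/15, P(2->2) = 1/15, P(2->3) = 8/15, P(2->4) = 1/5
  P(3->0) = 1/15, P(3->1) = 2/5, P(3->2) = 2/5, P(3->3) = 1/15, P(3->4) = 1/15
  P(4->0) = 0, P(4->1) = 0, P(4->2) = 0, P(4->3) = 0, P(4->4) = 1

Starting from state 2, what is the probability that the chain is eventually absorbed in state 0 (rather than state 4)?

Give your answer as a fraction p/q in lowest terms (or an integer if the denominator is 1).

Answer: 75/143

Derivation:
Let a_i = P(absorbed in 0 | start in state i).
Boundary conditions: a_0 = 1, a_4 = 0.
For each transient state i, a_i = sum_j P(i->j) * a_j:
  a_1 = 4/15*a_0 + 4/15*a_1 + 2/15*a_2 + 4/15*a_3 + 1/15*a_4
  a_2 = 2/15*a_0 + 1/15*a_1 + 1/15*a_2 + 8/15*a_3 + 1/5*a_4
  a_3 = 1/15*a_0 + 2/5*a_1 + 2/5*a_2 + 1/15*a_3 + 1/15*a_4

Substituting a_0 = 1 and a_4 = 0, rearrange to (I - Q) a = r where r[i] = P(i -> 0):
  [11/15, -2/15, -4/15] . (a_1, a_2, a_3) = 4/15
  [-1/15, 14/15, -8/15] . (a_1, a_2, a_3) = 2/15
  [-2/5, -2/5, 14/15] . (a_1, a_2, a_3) = 1/15

Solving yields:
  a_1 = 96/143
  a_2 = 75/143
  a_3 = 167/286

Starting state is 2, so the absorption probability is a_2 = 75/143.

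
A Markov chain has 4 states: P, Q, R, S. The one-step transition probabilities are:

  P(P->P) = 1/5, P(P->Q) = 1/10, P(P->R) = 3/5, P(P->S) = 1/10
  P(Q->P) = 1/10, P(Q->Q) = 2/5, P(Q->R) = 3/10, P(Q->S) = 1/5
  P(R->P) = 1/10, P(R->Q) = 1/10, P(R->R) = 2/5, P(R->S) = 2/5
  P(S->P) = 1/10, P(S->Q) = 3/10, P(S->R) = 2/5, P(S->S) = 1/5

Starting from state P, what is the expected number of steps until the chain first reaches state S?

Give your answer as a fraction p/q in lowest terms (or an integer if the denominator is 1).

Answer: 280/71

Derivation:
Let h_i = expected steps to first reach S from state i.
Boundary: h_S = 0.
First-step equations for the other states:
  h_P = 1 + 1/5*h_P + 1/10*h_Q + 3/5*h_R + 1/10*h_S
  h_Q = 1 + 1/10*h_P + 2/5*h_Q + 3/10*h_R + 1/5*h_S
  h_R = 1 + 1/10*h_P + 1/10*h_Q + 2/5*h_R + 2/5*h_S

Substituting h_S = 0 and rearranging gives the linear system (I - Q) h = 1:
  [4/5, -1/10, -3/5] . (h_P, h_Q, h_R) = 1
  [-1/10, 3/5, -3/10] . (h_P, h_Q, h_R) = 1
  [-1/10, -1/10, 3/5] . (h_P, h_Q, h_R) = 1

Solving yields:
  h_P = 280/71
  h_Q = 270/71
  h_R = 210/71

Starting state is P, so the expected hitting time is h_P = 280/71.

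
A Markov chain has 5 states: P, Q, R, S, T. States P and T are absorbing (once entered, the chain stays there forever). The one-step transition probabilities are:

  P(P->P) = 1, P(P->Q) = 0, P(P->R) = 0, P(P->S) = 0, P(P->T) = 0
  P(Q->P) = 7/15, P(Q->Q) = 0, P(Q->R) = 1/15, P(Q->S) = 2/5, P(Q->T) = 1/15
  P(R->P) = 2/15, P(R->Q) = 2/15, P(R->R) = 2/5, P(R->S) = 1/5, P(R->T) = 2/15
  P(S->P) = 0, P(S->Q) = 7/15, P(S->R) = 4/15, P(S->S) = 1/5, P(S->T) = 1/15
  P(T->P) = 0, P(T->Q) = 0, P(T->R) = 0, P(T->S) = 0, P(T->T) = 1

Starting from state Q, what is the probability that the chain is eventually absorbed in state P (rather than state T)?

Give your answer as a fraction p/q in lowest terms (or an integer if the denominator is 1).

Answer: 248/323

Derivation:
Let a_i = P(absorbed in P | start in state i).
Boundary conditions: a_P = 1, a_T = 0.
For each transient state i, a_i = sum_j P(i->j) * a_j:
  a_Q = 7/15*a_P + 0*a_Q + 1/15*a_R + 2/5*a_S + 1/15*a_T
  a_R = 2/15*a_P + 2/15*a_Q + 2/5*a_R + 1/5*a_S + 2/15*a_T
  a_S = 0*a_P + 7/15*a_Q + 4/15*a_R + 1/5*a_S + 1/15*a_T

Substituting a_P = 1 and a_T = 0, rearrange to (I - Q) a = r where r[i] = P(i -> P):
  [1, -1/15, -2/5] . (a_Q, a_R, a_S) = 7/15
  [-2/15, 3/5, -1/5] . (a_Q, a_R, a_S) = 2/15
  [-7/15, -4/15, 4/5] . (a_Q, a_R, a_S) = 0

Solving yields:
  a_Q = 248/323
  a_R = 197/323
  a_S = 631/969

Starting state is Q, so the absorption probability is a_Q = 248/323.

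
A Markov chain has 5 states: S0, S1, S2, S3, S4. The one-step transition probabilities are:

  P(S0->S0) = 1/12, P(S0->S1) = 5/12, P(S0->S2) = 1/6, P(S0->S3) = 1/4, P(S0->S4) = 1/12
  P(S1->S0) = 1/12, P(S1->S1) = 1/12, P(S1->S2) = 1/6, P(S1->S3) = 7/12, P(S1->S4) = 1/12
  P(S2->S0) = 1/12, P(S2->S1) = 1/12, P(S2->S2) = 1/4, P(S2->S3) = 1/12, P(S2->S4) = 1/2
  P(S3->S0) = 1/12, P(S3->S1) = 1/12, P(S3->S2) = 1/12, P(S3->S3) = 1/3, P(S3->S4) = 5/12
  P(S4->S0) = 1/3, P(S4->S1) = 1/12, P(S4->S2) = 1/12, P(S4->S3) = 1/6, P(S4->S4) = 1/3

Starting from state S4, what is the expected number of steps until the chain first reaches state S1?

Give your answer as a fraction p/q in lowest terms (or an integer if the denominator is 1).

Answer: 18684/2809

Derivation:
Let h_i = expected steps to first reach S1 from state i.
Boundary: h_S1 = 0.
First-step equations for the other states:
  h_S0 = 1 + 1/12*h_S0 + 5/12*h_S1 + 1/6*h_S2 + 1/4*h_S3 + 1/12*h_S4
  h_S2 = 1 + 1/12*h_S0 + 1/12*h_S1 + 1/4*h_S2 + 1/12*h_S3 + 1/2*h_S4
  h_S3 = 1 + 1/12*h_S0 + 1/12*h_S1 + 1/12*h_S2 + 1/3*h_S3 + 5/12*h_S4
  h_S4 = 1 + 1/3*h_S0 + 1/12*h_S1 + 1/12*h_S2 + 1/6*h_S3 + 1/3*h_S4

Substituting h_S1 = 0 and rearranging gives the linear system (I - Q) h = 1:
  [11/12, -1/6, -1/4, -1/12] . (h_S0, h_S2, h_S3, h_S4) = 1
  [-1/12, 3/4, -1/12, -1/2] . (h_S0, h_S2, h_S3, h_S4) = 1
  [-1/12, -1/12, 2/3, -5/12] . (h_S0, h_S2, h_S3, h_S4) = 1
  [-1/3, -1/12, -1/6, 2/3] . (h_S0, h_S2, h_S3, h_S4) = 1

Solving yields:
  h_S0 = 13884/2809
  h_S2 = 19980/2809
  h_S3 = 20124/2809
  h_S4 = 18684/2809

Starting state is S4, so the expected hitting time is h_S4 = 18684/2809.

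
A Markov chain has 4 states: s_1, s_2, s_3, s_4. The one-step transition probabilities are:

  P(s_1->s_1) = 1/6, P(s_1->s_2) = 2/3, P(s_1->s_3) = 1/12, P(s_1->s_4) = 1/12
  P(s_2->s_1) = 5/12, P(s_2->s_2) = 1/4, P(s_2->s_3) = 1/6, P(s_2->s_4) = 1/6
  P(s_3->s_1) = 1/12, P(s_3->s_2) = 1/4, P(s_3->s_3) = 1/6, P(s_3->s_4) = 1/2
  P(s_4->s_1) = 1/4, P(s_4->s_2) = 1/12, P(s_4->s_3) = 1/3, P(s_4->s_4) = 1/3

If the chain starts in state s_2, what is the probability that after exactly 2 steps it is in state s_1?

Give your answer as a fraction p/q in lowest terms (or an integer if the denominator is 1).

Computing P^2 by repeated multiplication:
P^1 =
  s_1: [1/6, 2/3, 1/12, 1/12]
  s_2: [5/12, 1/4, 1/6, 1/6]
  s_3: [1/12, 1/4, 1/6, 1/2]
  s_4: [1/4, 1/12, 1/3, 1/3]
P^2 =
  s_1: [1/3, 11/36, 1/6, 7/36]
  s_2: [11/48, 19/48, 23/144, 31/144]
  s_3: [37/144, 29/144, 35/144, 43/144]
  s_4: [3/16, 43/144, 29/144, 5/16]

(P^2)[s_2 -> s_1] = 11/48

Answer: 11/48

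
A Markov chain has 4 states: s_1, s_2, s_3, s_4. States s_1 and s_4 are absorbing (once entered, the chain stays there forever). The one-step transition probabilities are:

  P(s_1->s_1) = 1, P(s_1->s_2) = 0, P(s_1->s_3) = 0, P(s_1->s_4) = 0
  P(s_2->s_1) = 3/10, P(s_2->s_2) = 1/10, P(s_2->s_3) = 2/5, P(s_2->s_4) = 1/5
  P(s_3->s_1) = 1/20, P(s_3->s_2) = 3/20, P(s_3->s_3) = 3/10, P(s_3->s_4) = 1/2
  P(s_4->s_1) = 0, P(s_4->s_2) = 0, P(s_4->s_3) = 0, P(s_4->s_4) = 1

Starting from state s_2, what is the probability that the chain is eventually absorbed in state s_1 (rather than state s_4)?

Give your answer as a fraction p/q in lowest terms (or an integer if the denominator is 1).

Let a_i = P(absorbed in s_1 | start in state i).
Boundary conditions: a_s_1 = 1, a_s_4 = 0.
For each transient state i, a_i = sum_j P(i->j) * a_j:
  a_s_2 = 3/10*a_s_1 + 1/10*a_s_2 + 2/5*a_s_3 + 1/5*a_s_4
  a_s_3 = 1/20*a_s_1 + 3/20*a_s_2 + 3/10*a_s_3 + 1/2*a_s_4

Substituting a_s_1 = 1 and a_s_4 = 0, rearrange to (I - Q) a = r where r[i] = P(i -> s_1):
  [9/10, -2/5] . (a_s_2, a_s_3) = 3/10
  [-3/20, 7/10] . (a_s_2, a_s_3) = 1/20

Solving yields:
  a_s_2 = 23/57
  a_s_3 = 3/19

Starting state is s_2, so the absorption probability is a_s_2 = 23/57.

Answer: 23/57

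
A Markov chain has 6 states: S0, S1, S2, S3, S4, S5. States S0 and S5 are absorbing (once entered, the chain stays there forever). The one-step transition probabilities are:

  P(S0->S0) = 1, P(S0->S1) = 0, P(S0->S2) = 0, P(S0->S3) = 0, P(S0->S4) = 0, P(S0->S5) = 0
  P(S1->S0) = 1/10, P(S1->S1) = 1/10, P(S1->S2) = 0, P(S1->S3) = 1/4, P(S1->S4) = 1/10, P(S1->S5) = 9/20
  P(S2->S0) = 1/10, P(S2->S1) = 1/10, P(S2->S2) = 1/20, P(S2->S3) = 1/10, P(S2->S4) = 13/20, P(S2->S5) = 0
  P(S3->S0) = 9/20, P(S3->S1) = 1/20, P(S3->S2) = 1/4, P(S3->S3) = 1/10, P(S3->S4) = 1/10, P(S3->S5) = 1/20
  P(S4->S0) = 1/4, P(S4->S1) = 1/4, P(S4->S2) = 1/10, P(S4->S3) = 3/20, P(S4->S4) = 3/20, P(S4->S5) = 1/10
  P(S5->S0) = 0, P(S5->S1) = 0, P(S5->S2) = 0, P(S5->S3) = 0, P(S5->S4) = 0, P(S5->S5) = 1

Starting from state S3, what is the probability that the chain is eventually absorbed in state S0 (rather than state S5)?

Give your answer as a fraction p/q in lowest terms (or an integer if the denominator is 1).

Let a_i = P(absorbed in S0 | start in state i).
Boundary conditions: a_S0 = 1, a_S5 = 0.
For each transient state i, a_i = sum_j P(i->j) * a_j:
  a_S1 = 1/10*a_S0 + 1/10*a_S1 + 0*a_S2 + 1/4*a_S3 + 1/10*a_S4 + 9/20*a_S5
  a_S2 = 1/10*a_S0 + 1/10*a_S1 + 1/20*a_S2 + 1/10*a_S3 + 13/20*a_S4 + 0*a_S5
  a_S3 = 9/20*a_S0 + 1/20*a_S1 + 1/4*a_S2 + 1/10*a_S3 + 1/10*a_S4 + 1/20*a_S5
  a_S4 = 1/4*a_S0 + 1/4*a_S1 + 1/10*a_S2 + 3/20*a_S3 + 3/20*a_S4 + 1/10*a_S5

Substituting a_S0 = 1 and a_S5 = 0, rearrange to (I - Q) a = r where r[i] = P(i -> S0):
  [9/10, 0, -1/4, -1/10] . (a_S1, a_S2, a_S3, a_S4) = 1/10
  [-1/10, 19/20, -1/10, -13/20] . (a_S1, a_S2, a_S3, a_S4) = 1/10
  [-1/20, -1/4, 9/10, -1/10] . (a_S1, a_S2, a_S3, a_S4) = 9/20
  [-1/4, -1/10, -3/20, 17/20] . (a_S1, a_S2, a_S3, a_S4) = 1/4

Solving yields:
  a_S1 = 15585/39433
  a_S2 = 25834/39433
  a_S3 = 30492/39433
  a_S4 = 24602/39433

Starting state is S3, so the absorption probability is a_S3 = 30492/39433.

Answer: 30492/39433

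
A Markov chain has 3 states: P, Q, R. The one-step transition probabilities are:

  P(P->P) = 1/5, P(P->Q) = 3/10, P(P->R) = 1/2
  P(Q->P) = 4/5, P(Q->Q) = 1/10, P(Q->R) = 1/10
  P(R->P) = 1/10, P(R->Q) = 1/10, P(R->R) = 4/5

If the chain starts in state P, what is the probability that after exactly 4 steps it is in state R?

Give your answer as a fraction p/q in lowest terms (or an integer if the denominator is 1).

Answer: 1229/2000

Derivation:
Computing P^4 by repeated multiplication:
P^1 =
  P: [1/5, 3/10, 1/2]
  Q: [4/5, 1/10, 1/10]
  R: [1/10, 1/10, 4/5]
P^2 =
  P: [33/100, 7/50, 53/100]
  Q: [1/4, 13/50, 49/100]
  R: [9/50, 3/25, 7/10]
P^3 =
  P: [231/1000, 83/500, 603/1000]
  Q: [307/1000, 3/20, 543/1000]
  R: [101/500, 17/125, 331/500]
P^4 =
  P: [2393/10000, 731/5000, 1229/2000]
  Q: [2357/10000, 807/5000, 6029/10000]
  R: [1077/5000, 351/2500, 3221/5000]

(P^4)[P -> R] = 1229/2000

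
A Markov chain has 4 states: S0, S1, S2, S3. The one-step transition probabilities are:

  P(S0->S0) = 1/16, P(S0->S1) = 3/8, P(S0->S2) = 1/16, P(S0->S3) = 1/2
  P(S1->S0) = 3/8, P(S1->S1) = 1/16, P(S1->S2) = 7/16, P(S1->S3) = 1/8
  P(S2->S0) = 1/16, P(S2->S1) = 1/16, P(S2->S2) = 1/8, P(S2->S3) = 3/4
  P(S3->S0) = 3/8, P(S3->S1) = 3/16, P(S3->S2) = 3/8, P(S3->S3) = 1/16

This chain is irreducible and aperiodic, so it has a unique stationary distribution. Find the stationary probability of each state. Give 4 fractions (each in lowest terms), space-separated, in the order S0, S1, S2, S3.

Answer: 539/2389 421/2389 603/2389 826/2389

Derivation:
The stationary distribution satisfies pi = pi * P, i.e.:
  pi_S0 = 1/16*pi_S0 + 3/8*pi_S1 + 1/16*pi_S2 + 3/8*pi_S3
  pi_S1 = 3/8*pi_S0 + 1/16*pi_S1 + 1/16*pi_S2 + 3/16*pi_S3
  pi_S2 = 1/16*pi_S0 + 7/16*pi_S1 + 1/8*pi_S2 + 3/8*pi_S3
  pi_S3 = 1/2*pi_S0 + 1/8*pi_S1 + 3/4*pi_S2 + 1/16*pi_S3
with normalization: pi_S0 + pi_S1 + pi_S2 + pi_S3 = 1.

Using the first 3 balance equations plus normalization, the linear system A*pi = b is:
  [-15/16, 3/8, 1/16, 3/8] . pi = 0
  [3/8, -15/16, 1/16, 3/16] . pi = 0
  [1/16, 7/16, -7/8, 3/8] . pi = 0
  [1, 1, 1, 1] . pi = 1

Solving yields:
  pi_S0 = 539/2389
  pi_S1 = 421/2389
  pi_S2 = 603/2389
  pi_S3 = 826/2389

Verification (pi * P):
  539/2389*1/16 + 421/2389*3/8 + 603/2389*1/16 + 826/2389*3/8 = 539/2389 = pi_S0  (ok)
  539/2389*3/8 + 421/2389*1/16 + 603/2389*1/16 + 826/2389*3/16 = 421/2389 = pi_S1  (ok)
  539/2389*1/16 + 421/2389*7/16 + 603/2389*1/8 + 826/2389*3/8 = 603/2389 = pi_S2  (ok)
  539/2389*1/2 + 421/2389*1/8 + 603/2389*3/4 + 826/2389*1/16 = 826/2389 = pi_S3  (ok)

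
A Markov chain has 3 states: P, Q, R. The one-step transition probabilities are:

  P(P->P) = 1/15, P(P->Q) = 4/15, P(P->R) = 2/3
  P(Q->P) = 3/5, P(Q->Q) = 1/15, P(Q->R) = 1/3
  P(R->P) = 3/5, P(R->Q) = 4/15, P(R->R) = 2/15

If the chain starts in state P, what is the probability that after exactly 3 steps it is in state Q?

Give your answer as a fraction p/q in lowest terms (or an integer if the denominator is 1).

Answer: 28/125

Derivation:
Computing P^3 by repeated multiplication:
P^1 =
  P: [1/15, 4/15, 2/3]
  Q: [3/5, 1/15, 1/3]
  R: [3/5, 4/15, 2/15]
P^2 =
  P: [127/225, 16/75, 2/9]
  Q: [7/25, 19/75, 7/15]
  R: [7/25, 16/75, 38/75]
P^3 =
  P: [1009/3375, 28/125, 322/675]
  Q: [169/375, 27/125, 1/3]
  R: [169/375, 28/125, 122/375]

(P^3)[P -> Q] = 28/125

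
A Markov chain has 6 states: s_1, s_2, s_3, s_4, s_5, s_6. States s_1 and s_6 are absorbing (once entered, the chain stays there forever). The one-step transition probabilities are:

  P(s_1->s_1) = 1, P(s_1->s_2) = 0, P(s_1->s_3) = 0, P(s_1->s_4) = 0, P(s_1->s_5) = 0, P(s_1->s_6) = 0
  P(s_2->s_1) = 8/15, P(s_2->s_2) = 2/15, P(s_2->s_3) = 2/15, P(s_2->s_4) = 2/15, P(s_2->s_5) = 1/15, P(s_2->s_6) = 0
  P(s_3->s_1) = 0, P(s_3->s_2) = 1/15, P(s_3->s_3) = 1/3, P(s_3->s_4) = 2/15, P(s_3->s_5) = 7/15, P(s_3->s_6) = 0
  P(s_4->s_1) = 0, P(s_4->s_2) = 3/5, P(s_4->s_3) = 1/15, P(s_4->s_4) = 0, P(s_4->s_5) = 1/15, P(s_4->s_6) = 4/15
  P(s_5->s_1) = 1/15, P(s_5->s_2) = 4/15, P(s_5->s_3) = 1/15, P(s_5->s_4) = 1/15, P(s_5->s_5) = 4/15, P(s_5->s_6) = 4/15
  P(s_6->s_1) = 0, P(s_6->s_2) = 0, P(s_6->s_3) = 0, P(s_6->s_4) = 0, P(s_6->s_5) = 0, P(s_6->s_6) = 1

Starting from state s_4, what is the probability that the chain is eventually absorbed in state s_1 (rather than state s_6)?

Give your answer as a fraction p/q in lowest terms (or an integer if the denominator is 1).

Let a_i = P(absorbed in s_1 | start in state i).
Boundary conditions: a_s_1 = 1, a_s_6 = 0.
For each transient state i, a_i = sum_j P(i->j) * a_j:
  a_s_2 = 8/15*a_s_1 + 2/15*a_s_2 + 2/15*a_s_3 + 2/15*a_s_4 + 1/15*a_s_5 + 0*a_s_6
  a_s_3 = 0*a_s_1 + 1/15*a_s_2 + 1/3*a_s_3 + 2/15*a_s_4 + 7/15*a_s_5 + 0*a_s_6
  a_s_4 = 0*a_s_1 + 3/5*a_s_2 + 1/15*a_s_3 + 0*a_s_4 + 1/15*a_s_5 + 4/15*a_s_6
  a_s_5 = 1/15*a_s_1 + 4/15*a_s_2 + 1/15*a_s_3 + 1/15*a_s_4 + 4/15*a_s_5 + 4/15*a_s_6

Substituting a_s_1 = 1 and a_s_6 = 0, rearrange to (I - Q) a = r where r[i] = P(i -> s_1):
  [13/15, -2/15, -2/15, -1/15] . (a_s_2, a_s_3, a_s_4, a_s_5) = 8/15
  [-1/15, 2/3, -2/15, -7/15] . (a_s_2, a_s_3, a_s_4, a_s_5) = 0
  [-3/5, -1/15, 1, -1/15] . (a_s_2, a_s_3, a_s_4, a_s_5) = 0
  [-4/15, -1/15, -1/15, 11/15] . (a_s_2, a_s_3, a_s_4, a_s_5) = 1/15

Solving yields:
  a_s_2 = 3107/3779
  a_s_3 = 2031/3779
  a_s_4 = 2123/3779
  a_s_5 = 1851/3779

Starting state is s_4, so the absorption probability is a_s_4 = 2123/3779.

Answer: 2123/3779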